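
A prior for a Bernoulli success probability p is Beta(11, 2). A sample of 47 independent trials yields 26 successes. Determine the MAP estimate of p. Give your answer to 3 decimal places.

p̂_MAP = 0.621

Prior: Beta(11, 2).
Data: 26 successes in 47 trials. The binomial likelihood contributes p^26(1−p)^21, so the posterior is Beta(11+26, 2+21) = Beta(37, 23).
For Beta(a, b) with a, b > 1 the mode is (a−1)/(a+b−2) = 36/58 ≈ 0.621.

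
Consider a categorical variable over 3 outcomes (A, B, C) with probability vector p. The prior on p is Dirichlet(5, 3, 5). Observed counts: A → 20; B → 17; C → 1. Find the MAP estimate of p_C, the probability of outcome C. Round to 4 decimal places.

MAP estimate of p_C = 0.1042

The posterior is Dirichlet(αᵢ + nᵢ) = Dirichlet(25, 20, 6).
For a Dirichlet(a₁,…,a_K) with all aᵢ > 1, the mode has j-th component (aⱼ − 1)/(Σaᵢ − K).
Here Σaᵢ = 51 and K = 3, so p_C = (6 − 1)/(51 − 3) = 5/48 ≈ 0.1042.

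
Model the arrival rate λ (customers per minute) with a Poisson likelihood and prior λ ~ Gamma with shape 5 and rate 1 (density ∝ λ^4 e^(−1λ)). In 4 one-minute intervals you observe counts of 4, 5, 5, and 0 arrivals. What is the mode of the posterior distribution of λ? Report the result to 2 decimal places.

λ̂_MAP = 3.60

Σxᵢ = 4+5+5+0 = 14, with n = 4.
Posterior ∝ λ^4e^(−1λ) · λ^14e^(−4λ) = λ^18e^(−5λ), i.e. Gamma(shape=19, rate=5).
The mode of a Gamma(a, b) with a ≥ 1 (shape–rate) is (a−1)/b = 18/5 ≈ 3.60.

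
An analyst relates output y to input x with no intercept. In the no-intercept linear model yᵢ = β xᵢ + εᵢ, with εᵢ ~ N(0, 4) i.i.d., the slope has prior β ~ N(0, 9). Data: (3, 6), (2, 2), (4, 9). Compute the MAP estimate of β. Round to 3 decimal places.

β̂_MAP = 1.970

log p(β | y) = −Σ(yᵢ − βxᵢ)²/(2·4) − β²/(2·9) + const.
Setting the derivative to zero: Σxᵢ(yᵢ − βxᵢ)/4 − β/9 = 0, so β = Σxᵢyᵢ / (Σxᵢ² + σ²/τ²).
Σxᵢyᵢ = 3·6 + 2·2 + 4·9 = 58; Σxᵢ² = 29; σ²/τ² = 4/9.
β̂_MAP = 58 / (29 + 4/9) = 58/(265/9) = 522/265 ≈ 1.970.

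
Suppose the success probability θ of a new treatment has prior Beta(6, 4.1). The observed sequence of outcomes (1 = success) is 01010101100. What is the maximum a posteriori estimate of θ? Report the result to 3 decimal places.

θ̂_MAP = 0.524

Prior: Beta(6, 4.1).
Data: 5 successes in 11 trials (from the sequence). The binomial likelihood contributes θ^5(1−θ)^6, so the posterior is Beta(6+5, 4.1+6) = Beta(11, 10.1).
For Beta(a, b) with a, b > 1 the mode is (a−1)/(a+b−2) = 10/19.1 ≈ 0.524.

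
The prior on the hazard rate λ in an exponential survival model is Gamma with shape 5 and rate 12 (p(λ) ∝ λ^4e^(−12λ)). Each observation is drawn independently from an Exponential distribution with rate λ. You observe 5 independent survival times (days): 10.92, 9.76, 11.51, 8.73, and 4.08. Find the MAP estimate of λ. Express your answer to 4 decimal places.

The Exponential(rate=λ) likelihood is ∝ λ^n e^(−λΣtᵢ). Here n = 5 and Σtᵢ = 10.92 + 9.76 + 11.51 + 8.73 + 4.08 = 45.
Posterior ∝ λ^4e^(−12λ) · λ^5e^(−45λ) = λ^9e^(−57λ), i.e. Gamma(10, 57).
Mode = (a−1)/b = 9/57 ≈ 0.1579.

λ̂_MAP = 0.1579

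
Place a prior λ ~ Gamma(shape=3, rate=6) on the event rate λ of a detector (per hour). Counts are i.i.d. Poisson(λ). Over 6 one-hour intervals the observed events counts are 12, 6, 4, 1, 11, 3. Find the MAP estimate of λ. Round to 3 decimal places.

λ̂_MAP = 3.250

Σxᵢ = 12+6+4+1+11+3 = 37, with n = 6.
Posterior ∝ λ^2e^(−6λ) · λ^37e^(−6λ) = λ^39e^(−12λ), i.e. Gamma(shape=40, rate=12).
The mode of a Gamma(a, b) with a ≥ 1 (shape–rate) is (a−1)/b = 39/12 ≈ 3.250.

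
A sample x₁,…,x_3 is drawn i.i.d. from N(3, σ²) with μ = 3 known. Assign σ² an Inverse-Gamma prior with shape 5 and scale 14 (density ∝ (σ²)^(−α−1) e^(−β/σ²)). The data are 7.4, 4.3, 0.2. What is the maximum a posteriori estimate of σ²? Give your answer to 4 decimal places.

σ̂²_MAP = 3.7927

Sum of squared deviations about the known mean: SS = (7.4−3)² + (4.3−3)² + (0.2−3)² = 28.89.
The Normal likelihood contributes (σ²)^(−n/2) exp(−SS/(2σ²)), so the posterior is Inverse-Gamma(α + n/2, β + SS/2) = Inverse-Gamma(6.5, 28.445).
The mode of Inverse-Gamma(a, b) is b/(a+1) = 28.445/7.5 ≈ 3.7927.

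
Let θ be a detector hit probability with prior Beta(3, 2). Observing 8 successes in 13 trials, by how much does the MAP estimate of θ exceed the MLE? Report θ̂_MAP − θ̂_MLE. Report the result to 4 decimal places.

MAP − MLE = 0.0096

Posterior is Beta(11, 7); MAP = (11−1)/(18−2) = 10/16 ≈ 0.62500.
MLE ignores the prior: θ̂_MLE = k/n = 8/13 ≈ 0.61538.
Difference = 10/16 − 8/13 = 1/104 ≈ 0.0096.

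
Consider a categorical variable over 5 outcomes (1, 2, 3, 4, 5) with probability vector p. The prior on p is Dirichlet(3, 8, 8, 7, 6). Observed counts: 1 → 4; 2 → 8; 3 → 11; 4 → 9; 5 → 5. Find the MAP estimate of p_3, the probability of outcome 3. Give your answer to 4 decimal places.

The posterior is Dirichlet(αᵢ + nᵢ) = Dirichlet(7, 16, 19, 16, 11).
For a Dirichlet(a₁,…,a_K) with all aᵢ > 1, the mode has j-th component (aⱼ − 1)/(Σaᵢ − K).
Here Σaᵢ = 69 and K = 5, so p_3 = (19 − 1)/(69 − 5) = 18/64 ≈ 0.2813.

MAP estimate: 0.2813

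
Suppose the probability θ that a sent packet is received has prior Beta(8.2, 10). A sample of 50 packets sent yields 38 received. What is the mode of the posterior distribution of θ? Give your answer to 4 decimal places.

Prior: Beta(8.2, 10).
Data: 38 successes in 50 trials. The binomial likelihood contributes θ^38(1−θ)^12, so the posterior is Beta(8.2+38, 10+12) = Beta(46.2, 22).
For Beta(a, b) with a, b > 1 the mode is (a−1)/(a+b−2) = 45.2/66.2 ≈ 0.6828.

θ̂_MAP = 0.6828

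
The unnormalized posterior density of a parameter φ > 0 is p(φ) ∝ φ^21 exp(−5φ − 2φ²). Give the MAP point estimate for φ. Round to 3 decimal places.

φ̂_MAP = 1.750

ℓ'(φ) = 21/φ − 5 − 4φ. Setting this to zero and multiplying by φ: 4φ² + 5φ − 21 = 0.
φ = (−5 + √(5² + 4·4·21)) / (2·4) = (−5 + √361) / 8 = (−5 + 19)/8 = 7/4.
ℓ''(φ) = −21/φ² − 4 < 0, confirming a maximum.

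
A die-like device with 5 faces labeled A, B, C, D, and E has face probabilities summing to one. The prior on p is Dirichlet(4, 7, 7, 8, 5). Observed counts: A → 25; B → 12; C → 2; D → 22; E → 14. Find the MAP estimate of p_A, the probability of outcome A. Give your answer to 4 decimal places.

The posterior is Dirichlet(αᵢ + nᵢ) = Dirichlet(29, 19, 9, 30, 19).
For a Dirichlet(a₁,…,a_K) with all aᵢ > 1, the mode has j-th component (aⱼ − 1)/(Σaᵢ − K).
Here Σaᵢ = 106 and K = 5, so p_A = (29 − 1)/(106 − 5) = 28/101 ≈ 0.2772.

MAP estimate of p_A = 0.2772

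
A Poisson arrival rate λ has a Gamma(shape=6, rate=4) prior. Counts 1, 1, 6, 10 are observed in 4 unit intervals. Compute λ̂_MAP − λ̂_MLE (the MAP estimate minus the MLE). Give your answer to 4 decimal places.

Σxᵢ = 18. Posterior is Gamma(24, 8); MAP = (24−1)/8 = 23/8 ≈ 2.87500.
MLE = x̄ = 18/4 ≈ 4.50000.
Difference = 23/8 − 18/4 = -13/8 ≈ -1.6250.

MAP − MLE = -1.6250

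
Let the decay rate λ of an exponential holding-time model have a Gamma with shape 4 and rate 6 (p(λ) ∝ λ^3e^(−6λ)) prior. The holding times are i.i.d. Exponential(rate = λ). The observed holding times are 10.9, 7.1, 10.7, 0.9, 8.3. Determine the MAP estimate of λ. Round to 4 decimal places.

λ̂_MAP = 0.1822

The Exponential(rate=λ) likelihood is ∝ λ^n e^(−λΣtᵢ). Here n = 5 and Σtᵢ = 10.9 + 7.1 + 10.7 + 0.9 + 8.3 = 37.9.
Posterior ∝ λ^3e^(−6λ) · λ^5e^(−37.9λ) = λ^8e^(−43.9λ), i.e. Gamma(9, 43.9).
Mode = (a−1)/b = 8/43.9 ≈ 0.1822.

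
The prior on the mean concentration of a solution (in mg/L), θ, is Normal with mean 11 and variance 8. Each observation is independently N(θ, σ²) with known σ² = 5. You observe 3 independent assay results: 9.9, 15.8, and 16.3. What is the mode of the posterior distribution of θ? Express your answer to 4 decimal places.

n = 3; x̄ = (9.9 + 15.8 + 16.3)/3 = 42/3 = 14.
For a Normal prior and Normal likelihood with known variance, the posterior is Normal; its mode equals its mean, the precision-weighted average.
Prior precision 1/σ₀² = 1/8 = 0.125; data precision n/σ² = 3/5 = 0.6.
θ̂ = (0.125·11 + 0.6·14) / (0.125 + 0.6) = 9.775/0.725 = 391/29 ≈ 13.4828.

θ̂_MAP = 13.4828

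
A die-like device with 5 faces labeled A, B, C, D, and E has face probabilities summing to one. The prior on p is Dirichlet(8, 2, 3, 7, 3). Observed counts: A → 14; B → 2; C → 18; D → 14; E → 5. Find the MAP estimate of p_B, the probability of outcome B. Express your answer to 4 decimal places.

The posterior is Dirichlet(αᵢ + nᵢ) = Dirichlet(22, 4, 21, 21, 8).
For a Dirichlet(a₁,…,a_K) with all aᵢ > 1, the mode has j-th component (aⱼ − 1)/(Σaᵢ − K).
Here Σaᵢ = 76 and K = 5, so p_B = (4 − 1)/(76 − 5) = 3/71 ≈ 0.0423.

MAP estimate of p_B = 0.0423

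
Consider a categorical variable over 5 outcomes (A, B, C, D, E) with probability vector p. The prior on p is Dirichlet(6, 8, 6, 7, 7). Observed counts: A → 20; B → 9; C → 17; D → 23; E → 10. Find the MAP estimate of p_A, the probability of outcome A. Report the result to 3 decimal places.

MAP estimate of p_A = 0.231

The posterior is Dirichlet(αᵢ + nᵢ) = Dirichlet(26, 17, 23, 30, 17).
For a Dirichlet(a₁,…,a_K) with all aᵢ > 1, the mode has j-th component (aⱼ − 1)/(Σaᵢ − K).
Here Σaᵢ = 113 and K = 5, so p_A = (26 − 1)/(113 − 5) = 25/108 ≈ 0.231.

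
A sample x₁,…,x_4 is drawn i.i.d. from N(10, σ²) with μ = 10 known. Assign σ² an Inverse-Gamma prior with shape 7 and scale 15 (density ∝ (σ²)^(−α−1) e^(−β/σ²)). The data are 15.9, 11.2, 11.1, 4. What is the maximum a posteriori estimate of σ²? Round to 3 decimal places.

Sum of squared deviations about the known mean: SS = (15.9−10)² + (11.2−10)² + (11.1−10)² + (4−10)² = 73.46.
The Normal likelihood contributes (σ²)^(−n/2) exp(−SS/(2σ²)), so the posterior is Inverse-Gamma(α + n/2, β + SS/2) = Inverse-Gamma(9, 51.73).
The mode of Inverse-Gamma(a, b) is b/(a+1) = 51.73/10 ≈ 5.173.

σ̂²_MAP = 5.173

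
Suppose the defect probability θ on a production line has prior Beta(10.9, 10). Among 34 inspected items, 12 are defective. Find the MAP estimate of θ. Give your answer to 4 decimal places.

θ̂_MAP = 0.4140

Prior: Beta(10.9, 10).
Data: 12 successes in 34 trials. The binomial likelihood contributes θ^12(1−θ)^22, so the posterior is Beta(10.9+12, 10+22) = Beta(22.9, 32).
For Beta(a, b) with a, b > 1 the mode is (a−1)/(a+b−2) = 21.9/52.9 ≈ 0.4140.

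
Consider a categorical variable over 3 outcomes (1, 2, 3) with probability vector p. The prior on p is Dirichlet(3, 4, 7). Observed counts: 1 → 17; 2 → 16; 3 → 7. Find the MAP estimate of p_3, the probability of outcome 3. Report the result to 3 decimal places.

MAP estimate: 0.255

The posterior is Dirichlet(αᵢ + nᵢ) = Dirichlet(20, 20, 14).
For a Dirichlet(a₁,…,a_K) with all aᵢ > 1, the mode has j-th component (aⱼ − 1)/(Σaᵢ − K).
Here Σaᵢ = 54 and K = 3, so p_3 = (14 − 1)/(54 − 3) = 13/51 ≈ 0.255.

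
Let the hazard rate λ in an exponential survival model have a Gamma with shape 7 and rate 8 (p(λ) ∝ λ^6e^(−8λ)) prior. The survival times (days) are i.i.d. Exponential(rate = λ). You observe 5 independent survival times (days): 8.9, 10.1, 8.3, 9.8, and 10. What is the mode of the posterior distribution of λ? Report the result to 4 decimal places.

λ̂_MAP = 0.1996

The Exponential(rate=λ) likelihood is ∝ λ^n e^(−λΣtᵢ). Here n = 5 and Σtᵢ = 8.9 + 10.1 + 8.3 + 9.8 + 10 = 47.1.
Posterior ∝ λ^6e^(−8λ) · λ^5e^(−47.1λ) = λ^11e^(−55.1λ), i.e. Gamma(12, 55.1).
Mode = (a−1)/b = 11/55.1 ≈ 0.1996.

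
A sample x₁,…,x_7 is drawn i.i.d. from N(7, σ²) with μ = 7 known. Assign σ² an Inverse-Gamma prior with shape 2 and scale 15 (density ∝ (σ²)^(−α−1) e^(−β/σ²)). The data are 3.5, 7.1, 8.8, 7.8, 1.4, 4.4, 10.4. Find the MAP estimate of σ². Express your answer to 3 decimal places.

σ̂²_MAP = 7.371

Sum of squared deviations about the known mean: SS = (3.5−7)² + (7.1−7)² + (8.8−7)² + (7.8−7)² + (1.4−7)² + (4.4−7)² + (10.4−7)² = 65.82.
The Normal likelihood contributes (σ²)^(−n/2) exp(−SS/(2σ²)), so the posterior is Inverse-Gamma(α + n/2, β + SS/2) = Inverse-Gamma(5.5, 47.91).
The mode of Inverse-Gamma(a, b) is b/(a+1) = 47.91/6.5 ≈ 7.371.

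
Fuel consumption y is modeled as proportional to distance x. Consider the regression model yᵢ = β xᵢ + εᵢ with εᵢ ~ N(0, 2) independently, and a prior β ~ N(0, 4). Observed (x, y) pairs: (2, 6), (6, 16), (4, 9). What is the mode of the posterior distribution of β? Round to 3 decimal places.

β̂_MAP = 2.549

log p(β | y) = −Σ(yᵢ − βxᵢ)²/(2·2) − β²/(2·4) + const.
Setting the derivative to zero: Σxᵢ(yᵢ − βxᵢ)/2 − β/4 = 0, so β = Σxᵢyᵢ / (Σxᵢ² + σ²/τ²).
Σxᵢyᵢ = 2·6 + 6·16 + 4·9 = 144; Σxᵢ² = 56; σ²/τ² = 0.5.
β̂_MAP = 144 / (56 + 0.5) = 144/56.5 ≈ 2.549.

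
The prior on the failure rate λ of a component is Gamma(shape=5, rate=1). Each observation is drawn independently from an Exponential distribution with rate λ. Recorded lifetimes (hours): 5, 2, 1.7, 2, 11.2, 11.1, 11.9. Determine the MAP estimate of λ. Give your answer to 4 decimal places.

The Exponential(rate=λ) likelihood is ∝ λ^n e^(−λΣtᵢ). Here n = 7 and Σtᵢ = 5 + 2 + 1.7 + 2 + 11.2 + 11.1 + 11.9 = 44.9.
Posterior ∝ λ^4e^(−1λ) · λ^7e^(−44.9λ) = λ^11e^(−45.9λ), i.e. Gamma(12, 45.9).
Mode = (a−1)/b = 11/45.9 ≈ 0.2397.

λ̂_MAP = 0.2397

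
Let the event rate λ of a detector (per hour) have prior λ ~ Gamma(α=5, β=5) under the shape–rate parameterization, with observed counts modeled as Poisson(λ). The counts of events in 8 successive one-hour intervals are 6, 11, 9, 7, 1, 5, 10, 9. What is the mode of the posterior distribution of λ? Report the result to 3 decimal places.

Σxᵢ = 6+11+9+7+1+5+10+9 = 58, with n = 8.
Posterior ∝ λ^4e^(−5λ) · λ^58e^(−8λ) = λ^62e^(−13λ), i.e. Gamma(shape=63, rate=13).
The mode of a Gamma(a, b) with a ≥ 1 (shape–rate) is (a−1)/b = 62/13 ≈ 4.769.

λ̂_MAP = 4.769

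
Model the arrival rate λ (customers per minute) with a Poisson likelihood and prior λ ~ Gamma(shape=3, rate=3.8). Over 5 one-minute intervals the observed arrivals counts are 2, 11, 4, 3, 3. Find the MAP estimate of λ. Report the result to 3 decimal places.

λ̂_MAP = 2.841

Σxᵢ = 2+11+4+3+3 = 23, with n = 5.
Posterior ∝ λ^2e^(−3.8λ) · λ^23e^(−5λ) = λ^25e^(−8.8λ), i.e. Gamma(shape=26, rate=8.8).
The mode of a Gamma(a, b) with a ≥ 1 (shape–rate) is (a−1)/b = 25/8.8 ≈ 2.841.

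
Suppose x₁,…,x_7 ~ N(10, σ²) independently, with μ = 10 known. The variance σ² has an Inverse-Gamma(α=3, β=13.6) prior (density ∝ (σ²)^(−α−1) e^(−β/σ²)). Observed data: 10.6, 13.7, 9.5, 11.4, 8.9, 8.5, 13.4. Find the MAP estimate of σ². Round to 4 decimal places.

σ̂²_MAP = 3.8987

Sum of squared deviations about the known mean: SS = (10.6−10)² + (13.7−10)² + (9.5−10)² + (11.4−10)² + (8.9−10)² + (8.5−10)² + (13.4−10)² = 31.28.
The Normal likelihood contributes (σ²)^(−n/2) exp(−SS/(2σ²)), so the posterior is Inverse-Gamma(α + n/2, β + SS/2) = Inverse-Gamma(6.5, 29.24).
The mode of Inverse-Gamma(a, b) is b/(a+1) = 29.24/7.5 ≈ 3.8987.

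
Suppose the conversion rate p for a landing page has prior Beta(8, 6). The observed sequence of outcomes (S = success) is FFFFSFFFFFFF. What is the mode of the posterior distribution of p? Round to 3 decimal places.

p̂_MAP = 0.333

Prior: Beta(8, 6).
Data: 1 success in 12 trials (from the sequence). The binomial likelihood contributes p(1−p)^11, so the posterior is Beta(8+1, 6+11) = Beta(9, 17).
For Beta(a, b) with a, b > 1 the mode is (a−1)/(a+b−2) = 8/24 ≈ 0.333.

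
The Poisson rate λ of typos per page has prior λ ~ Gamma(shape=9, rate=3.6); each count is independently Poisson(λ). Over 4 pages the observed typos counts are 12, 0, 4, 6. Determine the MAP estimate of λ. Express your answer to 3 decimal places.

λ̂_MAP = 3.947

Σxᵢ = 12+0+4+6 = 22, with n = 4.
Posterior ∝ λ^8e^(−3.6λ) · λ^22e^(−4λ) = λ^30e^(−7.6λ), i.e. Gamma(shape=31, rate=7.6).
The mode of a Gamma(a, b) with a ≥ 1 (shape–rate) is (a−1)/b = 30/7.6 ≈ 3.947.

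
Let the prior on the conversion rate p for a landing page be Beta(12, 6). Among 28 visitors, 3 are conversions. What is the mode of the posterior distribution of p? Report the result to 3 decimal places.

p̂_MAP = 0.318

Prior: Beta(12, 6).
Data: 3 successes in 28 trials. The binomial likelihood contributes p^3(1−p)^25, so the posterior is Beta(12+3, 6+25) = Beta(15, 31).
For Beta(a, b) with a, b > 1 the mode is (a−1)/(a+b−2) = 14/44 ≈ 0.318.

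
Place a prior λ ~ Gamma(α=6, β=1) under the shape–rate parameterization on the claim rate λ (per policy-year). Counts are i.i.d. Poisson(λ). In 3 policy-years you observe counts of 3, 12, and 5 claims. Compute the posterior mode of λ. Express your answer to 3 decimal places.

Σxᵢ = 3+12+5 = 20, with n = 3.
Posterior ∝ λ^5e^(−1λ) · λ^20e^(−3λ) = λ^25e^(−4λ), i.e. Gamma(shape=26, rate=4).
The mode of a Gamma(a, b) with a ≥ 1 (shape–rate) is (a−1)/b = 25/4 ≈ 6.250.

λ̂_MAP = 6.250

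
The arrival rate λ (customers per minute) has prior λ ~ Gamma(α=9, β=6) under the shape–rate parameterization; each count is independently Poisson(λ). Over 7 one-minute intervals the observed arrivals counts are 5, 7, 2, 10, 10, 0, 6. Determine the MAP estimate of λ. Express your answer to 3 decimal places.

λ̂_MAP = 3.692

Σxᵢ = 5+7+2+10+10+0+6 = 40, with n = 7.
Posterior ∝ λ^8e^(−6λ) · λ^40e^(−7λ) = λ^48e^(−13λ), i.e. Gamma(shape=49, rate=13).
The mode of a Gamma(a, b) with a ≥ 1 (shape–rate) is (a−1)/b = 48/13 ≈ 3.692.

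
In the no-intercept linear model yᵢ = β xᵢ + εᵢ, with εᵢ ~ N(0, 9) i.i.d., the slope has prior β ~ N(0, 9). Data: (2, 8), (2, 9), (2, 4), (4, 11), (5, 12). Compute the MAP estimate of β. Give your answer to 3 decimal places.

log p(β | y) = −Σ(yᵢ − βxᵢ)²/(2·9) − β²/(2·9) + const.
Setting the derivative to zero: Σxᵢ(yᵢ − βxᵢ)/9 − β/9 = 0, so β = Σxᵢyᵢ / (Σxᵢ² + σ²/τ²).
Σxᵢyᵢ = 2·8 + 2·9 + 2·4 + 4·11 + 5·12 = 146; Σxᵢ² = 53; σ²/τ² = 1.
β̂_MAP = 146 / (53 + 1) = 146/54 ≈ 2.704.

β̂_MAP = 2.704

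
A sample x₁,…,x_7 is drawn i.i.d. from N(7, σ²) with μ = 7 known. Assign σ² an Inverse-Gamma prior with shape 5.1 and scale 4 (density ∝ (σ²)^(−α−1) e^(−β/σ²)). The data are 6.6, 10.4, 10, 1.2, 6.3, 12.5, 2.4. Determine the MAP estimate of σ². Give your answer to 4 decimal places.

Sum of squared deviations about the known mean: SS = (6.6−7)² + (10.4−7)² + (10−7)² + (1.2−7)² + (6.3−7)² + (12.5−7)² + (2.4−7)² = 106.26.
The Normal likelihood contributes (σ²)^(−n/2) exp(−SS/(2σ²)), so the posterior is Inverse-Gamma(α + n/2, β + SS/2) = Inverse-Gamma(8.6, 57.13).
The mode of Inverse-Gamma(a, b) is b/(a+1) = 57.13/9.6 ≈ 5.9510.

σ̂²_MAP = 5.9510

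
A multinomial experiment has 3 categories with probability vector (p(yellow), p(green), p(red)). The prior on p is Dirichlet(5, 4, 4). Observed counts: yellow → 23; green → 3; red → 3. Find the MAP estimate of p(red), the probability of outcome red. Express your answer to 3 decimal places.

MAP estimate of p(red) = 0.154

The posterior is Dirichlet(αᵢ + nᵢ) = Dirichlet(28, 7, 7).
For a Dirichlet(a₁,…,a_K) with all aᵢ > 1, the mode has j-th component (aⱼ − 1)/(Σaᵢ − K).
Here Σaᵢ = 42 and K = 3, so p(red) = (7 − 1)/(42 − 3) = 6/39 ≈ 0.154.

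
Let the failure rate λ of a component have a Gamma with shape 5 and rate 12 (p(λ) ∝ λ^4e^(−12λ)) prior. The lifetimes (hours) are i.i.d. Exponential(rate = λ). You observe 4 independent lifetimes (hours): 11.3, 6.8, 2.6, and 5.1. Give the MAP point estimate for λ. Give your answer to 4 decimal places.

The Exponential(rate=λ) likelihood is ∝ λ^n e^(−λΣtᵢ). Here n = 4 and Σtᵢ = 11.3 + 6.8 + 2.6 + 5.1 = 25.8.
Posterior ∝ λ^4e^(−12λ) · λ^4e^(−25.8λ) = λ^8e^(−37.8λ), i.e. Gamma(9, 37.8).
Mode = (a−1)/b = 8/37.8 ≈ 0.2116.

λ̂_MAP = 0.2116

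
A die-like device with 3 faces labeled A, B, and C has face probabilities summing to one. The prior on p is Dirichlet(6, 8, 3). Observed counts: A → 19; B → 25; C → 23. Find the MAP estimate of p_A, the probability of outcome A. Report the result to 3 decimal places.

The posterior is Dirichlet(αᵢ + nᵢ) = Dirichlet(25, 33, 26).
For a Dirichlet(a₁,…,a_K) with all aᵢ > 1, the mode has j-th component (aⱼ − 1)/(Σaᵢ − K).
Here Σaᵢ = 84 and K = 3, so p_A = (25 − 1)/(84 − 3) = 24/81 ≈ 0.296.

MAP estimate of p_A = 0.296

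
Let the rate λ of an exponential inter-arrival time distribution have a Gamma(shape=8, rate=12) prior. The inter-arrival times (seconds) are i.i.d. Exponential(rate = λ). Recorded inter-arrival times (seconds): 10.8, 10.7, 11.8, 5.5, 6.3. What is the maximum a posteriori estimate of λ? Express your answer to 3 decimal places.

The Exponential(rate=λ) likelihood is ∝ λ^n e^(−λΣtᵢ). Here n = 5 and Σtᵢ = 10.8 + 10.7 + 11.8 + 5.5 + 6.3 = 45.1.
Posterior ∝ λ^7e^(−12λ) · λ^5e^(−45.1λ) = λ^12e^(−57.1λ), i.e. Gamma(13, 57.1).
Mode = (a−1)/b = 12/57.1 ≈ 0.210.

λ̂_MAP = 0.210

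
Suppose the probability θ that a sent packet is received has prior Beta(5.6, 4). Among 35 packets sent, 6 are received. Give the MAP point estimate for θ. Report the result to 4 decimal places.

θ̂_MAP = 0.2488

Prior: Beta(5.6, 4).
Data: 6 successes in 35 trials. The binomial likelihood contributes θ^6(1−θ)^29, so the posterior is Beta(5.6+6, 4+29) = Beta(11.6, 33).
For Beta(a, b) with a, b > 1 the mode is (a−1)/(a+b−2) = 10.6/42.6 ≈ 0.2488.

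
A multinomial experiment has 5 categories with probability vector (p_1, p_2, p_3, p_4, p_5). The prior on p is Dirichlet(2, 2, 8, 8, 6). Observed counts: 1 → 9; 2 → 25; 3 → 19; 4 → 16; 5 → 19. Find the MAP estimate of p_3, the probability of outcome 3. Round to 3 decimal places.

The posterior is Dirichlet(αᵢ + nᵢ) = Dirichlet(11, 27, 27, 24, 25).
For a Dirichlet(a₁,…,a_K) with all aᵢ > 1, the mode has j-th component (aⱼ − 1)/(Σaᵢ − K).
Here Σaᵢ = 114 and K = 5, so p_3 = (27 − 1)/(114 − 5) = 26/109 ≈ 0.239.

MAP estimate: 0.239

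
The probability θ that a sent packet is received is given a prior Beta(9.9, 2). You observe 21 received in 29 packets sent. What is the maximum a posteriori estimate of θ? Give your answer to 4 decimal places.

θ̂_MAP = 0.7686

Prior: Beta(9.9, 2).
Data: 21 successes in 29 trials. The binomial likelihood contributes θ^21(1−θ)^8, so the posterior is Beta(9.9+21, 2+8) = Beta(30.9, 10).
For Beta(a, b) with a, b > 1 the mode is (a−1)/(a+b−2) = 29.9/38.9 ≈ 0.7686.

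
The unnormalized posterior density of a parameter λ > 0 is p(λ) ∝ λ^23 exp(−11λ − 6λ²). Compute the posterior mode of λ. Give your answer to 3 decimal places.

λ̂_MAP = 1.000

ℓ'(λ) = 23/λ − 11 − 12λ. Setting this to zero and multiplying by λ: 12λ² + 11λ − 23 = 0.
λ = (−11 + √(11² + 4·12·23)) / (2·12) = (−11 + √1225) / 24 = (−11 + 35)/24 = 1.
ℓ''(λ) = −23/λ² − 12 < 0, confirming a maximum.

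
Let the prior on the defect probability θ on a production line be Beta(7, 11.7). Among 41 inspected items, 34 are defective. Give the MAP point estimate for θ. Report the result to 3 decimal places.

Prior: Beta(7, 11.7).
Data: 34 successes in 41 trials. The binomial likelihood contributes θ^34(1−θ)^7, so the posterior is Beta(7+34, 11.7+7) = Beta(41, 18.7).
For Beta(a, b) with a, b > 1 the mode is (a−1)/(a+b−2) = 40/57.7 ≈ 0.693.

θ̂_MAP = 0.693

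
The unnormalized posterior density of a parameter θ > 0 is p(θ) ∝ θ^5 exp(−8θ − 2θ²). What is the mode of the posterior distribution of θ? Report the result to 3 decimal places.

θ̂_MAP = 0.500

ℓ'(θ) = 5/θ − 8 − 4θ. Setting this to zero and multiplying by θ: 4θ² + 8θ − 5 = 0.
θ = (−8 + √(8² + 4·4·5)) / (2·4) = (−8 + √144) / 8 = (−8 + 12)/8 = 1/2.
ℓ''(θ) = −5/θ² − 4 < 0, confirming a maximum.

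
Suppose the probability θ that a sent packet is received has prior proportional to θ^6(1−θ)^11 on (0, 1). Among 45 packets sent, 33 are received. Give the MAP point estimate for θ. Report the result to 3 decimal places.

θ̂_MAP = 0.629

The prior density ∝ θ^6(1−θ)^11 is the kernel of Beta(7, 12).
Data: 33 successes in 45 trials. The binomial likelihood contributes θ^33(1−θ)^12, so the posterior is Beta(7+33, 12+12) = Beta(40, 24).
For Beta(a, b) with a, b > 1 the mode is (a−1)/(a+b−2) = 39/62 ≈ 0.629.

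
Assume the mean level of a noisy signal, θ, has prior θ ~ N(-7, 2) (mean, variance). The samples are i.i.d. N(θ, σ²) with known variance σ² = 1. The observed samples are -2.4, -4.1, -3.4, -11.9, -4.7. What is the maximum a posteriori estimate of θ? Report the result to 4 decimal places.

θ̂_MAP = -5.4545

n = 5; x̄ = ((-2.4) + (-4.1) + (-3.4) + (-11.9) + (-4.7))/5 = -26.5/5 = -5.3.
For a Normal prior and Normal likelihood with known variance, the posterior is Normal; its mode equals its mean, the precision-weighted average.
Prior precision 1/σ₀² = 1/2 = 0.5; data precision n/σ² = 5/1 = 5.
θ̂ = (0.5·(-7) + 5·(-5.3)) / (0.5 + 5) = (-30)/5.5 = -60/11 ≈ -5.4545.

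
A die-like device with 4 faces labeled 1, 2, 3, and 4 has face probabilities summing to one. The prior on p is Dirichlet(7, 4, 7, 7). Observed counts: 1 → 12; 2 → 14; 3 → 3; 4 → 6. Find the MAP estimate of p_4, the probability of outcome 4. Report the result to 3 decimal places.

MAP estimate: 0.214

The posterior is Dirichlet(αᵢ + nᵢ) = Dirichlet(19, 18, 10, 13).
For a Dirichlet(a₁,…,a_K) with all aᵢ > 1, the mode has j-th component (aⱼ − 1)/(Σaᵢ − K).
Here Σaᵢ = 60 and K = 4, so p_4 = (13 − 1)/(60 − 4) = 12/56 ≈ 0.214.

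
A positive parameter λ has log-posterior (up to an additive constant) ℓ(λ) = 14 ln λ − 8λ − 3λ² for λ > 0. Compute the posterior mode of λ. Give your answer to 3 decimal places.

λ̂_MAP = 1.000

ℓ'(λ) = 14/λ − 8 − 6λ. Setting this to zero and multiplying by λ: 6λ² + 8λ − 14 = 0.
λ = (−8 + √(8² + 4·6·14)) / (2·6) = (−8 + √400) / 12 = (−8 + 20)/12 = 1.
ℓ''(λ) = −14/λ² − 6 < 0, confirming a maximum.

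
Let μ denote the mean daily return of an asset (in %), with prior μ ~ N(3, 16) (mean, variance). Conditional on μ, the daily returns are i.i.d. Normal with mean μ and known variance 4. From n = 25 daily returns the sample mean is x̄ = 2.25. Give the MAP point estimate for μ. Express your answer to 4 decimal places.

μ̂_MAP = 2.2574

n = 25, x̄ = 2.25.
For a Normal prior and Normal likelihood with known variance, the posterior is Normal; its mode equals its mean, the precision-weighted average.
Prior precision 1/σ₀² = 1/16 = 0.0625; data precision n/σ² = 25/4 = 6.25.
μ̂ = (0.0625·3 + 6.25·2.25) / (0.0625 + 6.25) = 14.25/6.3125 = 228/101 ≈ 2.2574.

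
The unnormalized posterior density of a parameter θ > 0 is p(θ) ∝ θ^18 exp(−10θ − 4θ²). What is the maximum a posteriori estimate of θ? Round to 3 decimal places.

θ̂_MAP = 1.000

ℓ'(θ) = 18/θ − 10 − 8θ. Setting this to zero and multiplying by θ: 8θ² + 10θ − 18 = 0.
θ = (−10 + √(10² + 4·8·18)) / (2·8) = (−10 + √676) / 16 = (−10 + 26)/16 = 1.
ℓ''(θ) = −18/θ² − 8 < 0, confirming a maximum.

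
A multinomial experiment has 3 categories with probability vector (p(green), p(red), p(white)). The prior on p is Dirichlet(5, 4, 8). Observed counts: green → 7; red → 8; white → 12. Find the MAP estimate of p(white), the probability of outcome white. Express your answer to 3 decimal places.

MAP estimate of p(white) = 0.463

The posterior is Dirichlet(αᵢ + nᵢ) = Dirichlet(12, 12, 20).
For a Dirichlet(a₁,…,a_K) with all aᵢ > 1, the mode has j-th component (aⱼ − 1)/(Σaᵢ − K).
Here Σaᵢ = 44 and K = 3, so p(white) = (20 − 1)/(44 − 3) = 19/41 ≈ 0.463.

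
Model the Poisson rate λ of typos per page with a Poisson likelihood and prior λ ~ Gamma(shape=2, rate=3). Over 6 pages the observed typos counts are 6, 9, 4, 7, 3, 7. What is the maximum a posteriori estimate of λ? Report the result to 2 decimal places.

Σxᵢ = 6+9+4+7+3+7 = 36, with n = 6.
Posterior ∝ λe^(−3λ) · λ^36e^(−6λ) = λ^37e^(−9λ), i.e. Gamma(shape=38, rate=9).
The mode of a Gamma(a, b) with a ≥ 1 (shape–rate) is (a−1)/b = 37/9 ≈ 4.11.

λ̂_MAP = 4.11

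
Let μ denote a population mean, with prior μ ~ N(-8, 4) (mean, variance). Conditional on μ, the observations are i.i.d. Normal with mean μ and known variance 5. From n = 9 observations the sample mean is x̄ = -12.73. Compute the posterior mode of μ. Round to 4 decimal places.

μ̂_MAP = -12.1532

n = 9, x̄ = -12.73.
For a Normal prior and Normal likelihood with known variance, the posterior is Normal; its mode equals its mean, the precision-weighted average.
Prior precision 1/σ₀² = 1/4 = 0.25; data precision n/σ² = 9/5 = 1.8.
μ̂ = (0.25·(-8) + 1.8·(-12.73)) / (0.25 + 1.8) = (-24.914)/2.05 = -12457/1025 ≈ -12.1532.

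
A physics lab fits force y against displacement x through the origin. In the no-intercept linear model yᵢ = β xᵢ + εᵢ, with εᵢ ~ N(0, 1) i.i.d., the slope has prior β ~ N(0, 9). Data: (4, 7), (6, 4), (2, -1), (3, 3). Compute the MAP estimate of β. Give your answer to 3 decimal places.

β̂_MAP = 0.906

log p(β | y) = −Σ(yᵢ − βxᵢ)²/(2·1) − β²/(2·9) + const.
Setting the derivative to zero: Σxᵢ(yᵢ − βxᵢ)/1 − β/9 = 0, so β = Σxᵢyᵢ / (Σxᵢ² + σ²/τ²).
Σxᵢyᵢ = 4·7 + 6·4 + 2·(-1) + 3·3 = 59; Σxᵢ² = 65; σ²/τ² = 1/9.
β̂_MAP = 59 / (65 + 1/9) = 59/(586/9) = 531/586 ≈ 0.906.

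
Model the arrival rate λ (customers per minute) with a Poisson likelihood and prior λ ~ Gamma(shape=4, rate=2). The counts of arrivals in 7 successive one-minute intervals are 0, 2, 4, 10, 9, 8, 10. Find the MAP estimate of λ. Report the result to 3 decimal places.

Σxᵢ = 0+2+4+10+9+8+10 = 43, with n = 7.
Posterior ∝ λ^3e^(−2λ) · λ^43e^(−7λ) = λ^46e^(−9λ), i.e. Gamma(shape=47, rate=9).
The mode of a Gamma(a, b) with a ≥ 1 (shape–rate) is (a−1)/b = 46/9 ≈ 5.111.

λ̂_MAP = 5.111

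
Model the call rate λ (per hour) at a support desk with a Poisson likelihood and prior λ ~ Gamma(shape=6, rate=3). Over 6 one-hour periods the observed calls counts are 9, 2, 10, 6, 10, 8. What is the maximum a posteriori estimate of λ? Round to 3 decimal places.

Σxᵢ = 9+2+10+6+10+8 = 45, with n = 6.
Posterior ∝ λ^5e^(−3λ) · λ^45e^(−6λ) = λ^50e^(−9λ), i.e. Gamma(shape=51, rate=9).
The mode of a Gamma(a, b) with a ≥ 1 (shape–rate) is (a−1)/b = 50/9 ≈ 5.556.

λ̂_MAP = 5.556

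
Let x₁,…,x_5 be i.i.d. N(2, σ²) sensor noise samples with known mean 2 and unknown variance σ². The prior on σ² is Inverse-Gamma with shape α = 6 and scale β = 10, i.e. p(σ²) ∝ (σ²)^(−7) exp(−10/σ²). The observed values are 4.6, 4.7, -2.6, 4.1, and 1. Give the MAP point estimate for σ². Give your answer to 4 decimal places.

Sum of squared deviations about the known mean: SS = (4.6−2)² + (4.7−2)² + (-2.6−2)² + (4.1−2)² + (1−2)² = 40.62.
The Normal likelihood contributes (σ²)^(−n/2) exp(−SS/(2σ²)), so the posterior is Inverse-Gamma(α + n/2, β + SS/2) = Inverse-Gamma(8.5, 30.31).
The mode of Inverse-Gamma(a, b) is b/(a+1) = 30.31/9.5 ≈ 3.1905.

σ̂²_MAP = 3.1905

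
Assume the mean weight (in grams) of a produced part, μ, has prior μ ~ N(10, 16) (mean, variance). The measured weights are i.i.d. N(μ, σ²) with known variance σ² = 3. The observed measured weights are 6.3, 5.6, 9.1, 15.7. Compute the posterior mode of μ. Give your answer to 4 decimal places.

μ̂_MAP = 9.2119

n = 4; x̄ = (6.3 + 5.6 + 9.1 + 15.7)/4 = 36.7/4 = 9.175.
For a Normal prior and Normal likelihood with known variance, the posterior is Normal; its mode equals its mean, the precision-weighted average.
Prior precision 1/σ₀² = 1/16 = 0.0625; data precision n/σ² = 4/3.
μ̂ = (0.0625·10 + (4/3)·9.175) / (0.0625 + 4/3) = (1543/120)/(67/48) = 3086/335 ≈ 9.2119.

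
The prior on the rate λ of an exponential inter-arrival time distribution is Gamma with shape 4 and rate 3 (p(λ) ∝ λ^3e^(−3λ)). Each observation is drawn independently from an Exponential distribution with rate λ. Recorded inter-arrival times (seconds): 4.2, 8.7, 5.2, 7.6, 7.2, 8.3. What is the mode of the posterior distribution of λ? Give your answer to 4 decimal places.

The Exponential(rate=λ) likelihood is ∝ λ^n e^(−λΣtᵢ). Here n = 6 and Σtᵢ = 4.2 + 8.7 + 5.2 + 7.6 + 7.2 + 8.3 = 41.2.
Posterior ∝ λ^3e^(−3λ) · λ^6e^(−41.2λ) = λ^9e^(−44.2λ), i.e. Gamma(10, 44.2).
Mode = (a−1)/b = 9/44.2 ≈ 0.2036.

λ̂_MAP = 0.2036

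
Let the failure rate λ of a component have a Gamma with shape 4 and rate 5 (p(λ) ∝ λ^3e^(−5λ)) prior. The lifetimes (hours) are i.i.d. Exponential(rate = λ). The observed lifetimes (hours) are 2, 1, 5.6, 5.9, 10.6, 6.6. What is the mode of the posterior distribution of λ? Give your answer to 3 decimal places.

The Exponential(rate=λ) likelihood is ∝ λ^n e^(−λΣtᵢ). Here n = 6 and Σtᵢ = 2 + 1 + 5.6 + 5.9 + 10.6 + 6.6 = 31.7.
Posterior ∝ λ^3e^(−5λ) · λ^6e^(−31.7λ) = λ^9e^(−36.7λ), i.e. Gamma(10, 36.7).
Mode = (a−1)/b = 9/36.7 ≈ 0.245.

λ̂_MAP = 0.245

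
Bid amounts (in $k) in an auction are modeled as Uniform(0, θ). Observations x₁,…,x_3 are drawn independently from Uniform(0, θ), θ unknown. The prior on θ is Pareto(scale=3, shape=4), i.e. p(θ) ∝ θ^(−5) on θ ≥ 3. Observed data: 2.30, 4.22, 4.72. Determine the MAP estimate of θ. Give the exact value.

The Uniform(0, θ) likelihood is θ^(−n) for θ ≥ max(xᵢ), zero otherwise. Here max(xᵢ) = 4.72.
Posterior ∝ θ^(−5) · θ^(−3) = θ^(−8) on θ ≥ max(3, 4.72) = 4.72.
This density is strictly decreasing in θ, so the posterior mode lies at the lower boundary of the support.

θ̂_MAP = 4.72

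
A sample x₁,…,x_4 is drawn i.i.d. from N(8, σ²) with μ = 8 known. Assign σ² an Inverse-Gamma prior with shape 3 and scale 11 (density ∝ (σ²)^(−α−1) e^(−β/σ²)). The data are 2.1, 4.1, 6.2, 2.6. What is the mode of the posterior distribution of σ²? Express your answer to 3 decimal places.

σ̂²_MAP = 8.702

Sum of squared deviations about the known mean: SS = (2.1−8)² + (4.1−8)² + (6.2−8)² + (2.6−8)² = 82.42.
The Normal likelihood contributes (σ²)^(−n/2) exp(−SS/(2σ²)), so the posterior is Inverse-Gamma(α + n/2, β + SS/2) = Inverse-Gamma(5, 52.21).
The mode of Inverse-Gamma(a, b) is b/(a+1) = 52.21/6 ≈ 8.702.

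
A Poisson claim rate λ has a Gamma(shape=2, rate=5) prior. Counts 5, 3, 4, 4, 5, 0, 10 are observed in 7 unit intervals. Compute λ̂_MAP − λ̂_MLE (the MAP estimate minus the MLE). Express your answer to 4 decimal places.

Σxᵢ = 31. Posterior is Gamma(33, 12); MAP = (33−1)/12 = 32/12 ≈ 2.66667.
MLE = x̄ = 31/7 ≈ 4.42857.
Difference = 32/12 − 31/7 = -37/21 ≈ -1.7619.

MAP − MLE = -1.7619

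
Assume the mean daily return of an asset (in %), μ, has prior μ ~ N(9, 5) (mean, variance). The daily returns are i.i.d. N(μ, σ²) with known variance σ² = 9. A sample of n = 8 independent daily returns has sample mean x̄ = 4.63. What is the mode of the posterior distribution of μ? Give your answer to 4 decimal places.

n = 8, x̄ = 4.63.
For a Normal prior and Normal likelihood with known variance, the posterior is Normal; its mode equals its mean, the precision-weighted average.
Prior precision 1/σ₀² = 1/5 = 0.2; data precision n/σ² = 8/9.
μ̂ = (0.2·9 + (8/9)·4.63) / (0.2 + 8/9) = (1331/225)/(49/45) = 1331/245 ≈ 5.4327.

μ̂_MAP = 5.4327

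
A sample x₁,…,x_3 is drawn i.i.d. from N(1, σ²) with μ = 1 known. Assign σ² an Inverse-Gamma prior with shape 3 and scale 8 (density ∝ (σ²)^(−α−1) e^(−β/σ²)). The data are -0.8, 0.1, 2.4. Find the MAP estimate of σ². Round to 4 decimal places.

Sum of squared deviations about the known mean: SS = (-0.8−1)² + (0.1−1)² + (2.4−1)² = 6.01.
The Normal likelihood contributes (σ²)^(−n/2) exp(−SS/(2σ²)), so the posterior is Inverse-Gamma(α + n/2, β + SS/2) = Inverse-Gamma(4.5, 11.005).
The mode of Inverse-Gamma(a, b) is b/(a+1) = 11.005/5.5 ≈ 2.0009.

σ̂²_MAP = 2.0009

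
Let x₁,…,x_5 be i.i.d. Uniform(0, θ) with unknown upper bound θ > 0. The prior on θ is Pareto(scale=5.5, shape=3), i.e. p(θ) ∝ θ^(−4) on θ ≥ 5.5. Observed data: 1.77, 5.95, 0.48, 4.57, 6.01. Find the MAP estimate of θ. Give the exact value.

The Uniform(0, θ) likelihood is θ^(−n) for θ ≥ max(xᵢ), zero otherwise. Here max(xᵢ) = 6.01.
Posterior ∝ θ^(−4) · θ^(−5) = θ^(−9) on θ ≥ max(5.5, 6.01) = 6.01.
This density is strictly decreasing in θ, so the posterior mode lies at the lower boundary of the support.

θ̂_MAP = 6.01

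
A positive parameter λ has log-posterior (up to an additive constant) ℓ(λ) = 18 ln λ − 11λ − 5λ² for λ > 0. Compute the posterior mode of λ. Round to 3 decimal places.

λ̂_MAP = 0.900

ℓ'(λ) = 18/λ − 11 − 10λ. Setting this to zero and multiplying by λ: 10λ² + 11λ − 18 = 0.
λ = (−11 + √(11² + 4·10·18)) / (2·10) = (−11 + √841) / 20 = (−11 + 29)/20 = 9/10.
ℓ''(λ) = −18/λ² − 10 < 0, confirming a maximum.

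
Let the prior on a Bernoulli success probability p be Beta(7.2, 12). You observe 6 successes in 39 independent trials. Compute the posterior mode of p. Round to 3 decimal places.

p̂_MAP = 0.217

Prior: Beta(7.2, 12).
Data: 6 successes in 39 trials. The binomial likelihood contributes p^6(1−p)^33, so the posterior is Beta(7.2+6, 12+33) = Beta(13.2, 45).
For Beta(a, b) with a, b > 1 the mode is (a−1)/(a+b−2) = 12.2/56.2 ≈ 0.217.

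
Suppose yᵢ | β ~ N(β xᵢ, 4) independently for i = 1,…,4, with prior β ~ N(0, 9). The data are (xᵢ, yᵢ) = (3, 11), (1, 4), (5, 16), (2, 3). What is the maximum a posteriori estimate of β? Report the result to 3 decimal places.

β̂_MAP = 3.118

log p(β | y) = −Σ(yᵢ − βxᵢ)²/(2·4) − β²/(2·9) + const.
Setting the derivative to zero: Σxᵢ(yᵢ − βxᵢ)/4 − β/9 = 0, so β = Σxᵢyᵢ / (Σxᵢ² + σ²/τ²).
Σxᵢyᵢ = 3·11 + 1·4 + 5·16 + 2·3 = 123; Σxᵢ² = 39; σ²/τ² = 4/9.
β̂_MAP = 123 / (39 + 4/9) = 123/(355/9) = 1107/355 ≈ 3.118.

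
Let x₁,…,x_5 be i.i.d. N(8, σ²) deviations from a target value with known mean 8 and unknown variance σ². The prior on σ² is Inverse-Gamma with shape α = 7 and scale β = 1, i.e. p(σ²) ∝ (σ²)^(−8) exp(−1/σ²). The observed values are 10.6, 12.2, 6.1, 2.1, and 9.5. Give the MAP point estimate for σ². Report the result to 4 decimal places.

σ̂²_MAP = 3.1938

Sum of squared deviations about the known mean: SS = (10.6−8)² + (12.2−8)² + (6.1−8)² + (2.1−8)² + (9.5−8)² = 65.07.
The Normal likelihood contributes (σ²)^(−n/2) exp(−SS/(2σ²)), so the posterior is Inverse-Gamma(α + n/2, β + SS/2) = Inverse-Gamma(9.5, 33.535).
The mode of Inverse-Gamma(a, b) is b/(a+1) = 33.535/10.5 ≈ 3.1938.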